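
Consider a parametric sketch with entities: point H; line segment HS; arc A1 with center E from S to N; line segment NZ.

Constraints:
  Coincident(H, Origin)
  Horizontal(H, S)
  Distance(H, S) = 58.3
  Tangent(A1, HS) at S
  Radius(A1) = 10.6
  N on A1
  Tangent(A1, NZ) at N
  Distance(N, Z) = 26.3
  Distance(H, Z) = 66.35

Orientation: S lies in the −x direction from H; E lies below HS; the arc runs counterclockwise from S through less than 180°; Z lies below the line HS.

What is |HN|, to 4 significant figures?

69.29

H is at the origin; H and S share the same y with |HS| = 58.3 and S on the −x side, so S = (-58.30, 0.000). Tangency of A1 to HS means the radius ES is perpendicular to HS, so E = S + (0, -10.6) = (-58.30, -10.60). Since EN ⟂ NZ (tangency), |EZ| = √(10.6² + 26.3²) = 28.36 regardless of where N sits on A1. So Z lies on both circle(H, 66.35) and circle(E, 28.36); the below-HS intersection is Z = (-53.95, -38.62). N is the foot of the tangent from Z: N = (-67.41, -16.02).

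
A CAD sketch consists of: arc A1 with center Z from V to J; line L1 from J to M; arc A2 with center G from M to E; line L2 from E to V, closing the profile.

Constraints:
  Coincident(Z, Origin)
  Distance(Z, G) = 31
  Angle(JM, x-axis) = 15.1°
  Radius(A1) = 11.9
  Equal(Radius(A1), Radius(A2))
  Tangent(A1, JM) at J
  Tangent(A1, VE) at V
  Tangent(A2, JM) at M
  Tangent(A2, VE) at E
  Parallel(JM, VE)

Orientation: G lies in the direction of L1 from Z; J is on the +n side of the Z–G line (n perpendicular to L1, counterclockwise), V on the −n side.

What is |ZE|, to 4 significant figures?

33.21

Tangency of A1 to both parallel lines with radius 11.9 puts J and V at Z ± 11.9·n: J = (-3.100, 11.49), V = (3.100, -11.49). Equal radii place M and E the same way about G: M = G + 11.9·n = (26.83, 19.56), E = G − 11.9·n = (33.03, -3.413). Then |ZE| = |E − Z| = 33.21.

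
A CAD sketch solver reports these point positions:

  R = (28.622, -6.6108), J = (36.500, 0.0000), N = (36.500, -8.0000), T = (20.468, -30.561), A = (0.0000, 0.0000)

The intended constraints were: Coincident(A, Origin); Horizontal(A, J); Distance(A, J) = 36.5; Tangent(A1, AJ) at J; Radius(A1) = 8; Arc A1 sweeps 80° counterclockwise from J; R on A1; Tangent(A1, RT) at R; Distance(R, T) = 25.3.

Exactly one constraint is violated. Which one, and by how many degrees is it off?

Tangent(A1, RT) at R — off by 8.80°.

A = (0.00, 0.00) ✓; A.y = 0.00, J.y = 0.00 ✓; |AJ| = 36.50 ✓; ∠(NJ, JA) = 90.00° ✓; |NJ| = 8.000 ✓; bearing(N→R) − bearing(N→J) = 80.00° ✓; |NR| = 8.000 ✓; ∠(NR, RT) = 98.80° ✗; |RT| = 25.30 ✓.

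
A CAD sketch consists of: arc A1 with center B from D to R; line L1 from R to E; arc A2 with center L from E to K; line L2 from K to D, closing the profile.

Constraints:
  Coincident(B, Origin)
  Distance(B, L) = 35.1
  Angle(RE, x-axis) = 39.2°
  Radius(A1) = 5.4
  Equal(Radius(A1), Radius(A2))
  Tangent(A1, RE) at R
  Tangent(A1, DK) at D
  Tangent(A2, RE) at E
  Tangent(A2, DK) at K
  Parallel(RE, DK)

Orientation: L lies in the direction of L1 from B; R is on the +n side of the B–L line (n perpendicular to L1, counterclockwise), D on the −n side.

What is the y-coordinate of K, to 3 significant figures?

18.0

Tangency of A1 to both parallel lines with radius 5.4 puts R and D at B ± 5.4·n: R = (-3.41, 4.18), D = (3.41, -4.18). Equal radii place E and K the same way about L: E = L + 5.4·n = (23.8, 26.4), K = L − 5.4·n = (30.6, 18.0). So K.y = 18.0.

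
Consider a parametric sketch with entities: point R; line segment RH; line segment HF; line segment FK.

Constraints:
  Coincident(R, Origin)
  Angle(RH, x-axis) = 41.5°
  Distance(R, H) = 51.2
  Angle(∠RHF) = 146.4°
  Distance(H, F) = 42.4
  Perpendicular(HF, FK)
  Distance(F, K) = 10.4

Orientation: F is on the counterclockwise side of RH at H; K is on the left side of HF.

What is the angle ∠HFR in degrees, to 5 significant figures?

18.426°

R is at the origin; RH runs at 41.5° with length 51.2, so H = 51.2·(cos 41.5°, sin 41.5°) = (38.347, 33.926). ∠RHF = 146.4°, so HF runs at 41.5° + (180° − 146.4°) = 75.100° from the x-axis; with |HF| = 42.4, F = H + 42.4·(cos 75.100°, sin 75.100°) = (49.249, 74.900). Then cos ∠HFR = FH·FR / (|FH||FR|), giving 18.426°.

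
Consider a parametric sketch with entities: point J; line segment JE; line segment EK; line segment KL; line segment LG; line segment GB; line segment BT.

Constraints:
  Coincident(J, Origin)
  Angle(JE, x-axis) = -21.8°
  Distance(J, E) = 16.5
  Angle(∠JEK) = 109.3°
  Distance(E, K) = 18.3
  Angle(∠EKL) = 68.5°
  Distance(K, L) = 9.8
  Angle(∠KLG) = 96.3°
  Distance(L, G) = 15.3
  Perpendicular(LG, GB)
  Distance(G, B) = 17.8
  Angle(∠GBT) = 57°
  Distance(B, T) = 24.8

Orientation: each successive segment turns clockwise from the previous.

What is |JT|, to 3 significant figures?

28.1

J is at the origin; JE runs at -21.8° with length 16.5, so E = (15.3, -6.13). ∠JEK = 109.3° gives EK at -92.5° from the x-axis; with |EK| = 18.3, K = (14.5, -24.4). ∠EKL = 68.5° gives KL at 156° from the x-axis; with |KL| = 9.8, L = (5.57, -20.4). ∠KLG = 96.3° gives LG at 72.3° from the x-axis; with |LG| = 15.3, G = (10.2, -5.85). LG is perpendicular to GB, so GB runs at -17.7°; with |GB| = 17.8, B = (27.2, -11.3). ∠GBT = 57.0° gives BT at -141° from the x-axis; with |BT| = 24.8, T = (7.99, -27.0). Then |JT| = |T − J| = 28.1.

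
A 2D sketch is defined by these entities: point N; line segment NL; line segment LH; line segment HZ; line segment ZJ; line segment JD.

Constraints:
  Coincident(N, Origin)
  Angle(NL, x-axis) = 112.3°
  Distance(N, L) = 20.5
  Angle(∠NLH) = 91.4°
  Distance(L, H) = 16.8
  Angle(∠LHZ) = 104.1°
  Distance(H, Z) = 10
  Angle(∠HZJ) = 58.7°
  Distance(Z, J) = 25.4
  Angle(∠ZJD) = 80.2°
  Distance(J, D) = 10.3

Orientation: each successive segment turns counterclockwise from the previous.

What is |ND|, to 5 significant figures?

27.484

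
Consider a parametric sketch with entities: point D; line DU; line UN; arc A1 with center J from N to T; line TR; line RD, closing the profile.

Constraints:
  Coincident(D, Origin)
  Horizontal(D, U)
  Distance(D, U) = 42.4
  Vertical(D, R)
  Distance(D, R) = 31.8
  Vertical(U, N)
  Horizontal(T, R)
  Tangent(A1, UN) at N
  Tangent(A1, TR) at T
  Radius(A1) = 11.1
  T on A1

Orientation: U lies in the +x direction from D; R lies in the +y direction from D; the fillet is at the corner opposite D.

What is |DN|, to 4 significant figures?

47.18

The virtual corner opposite D is at (42.40, 31.80). A1 meets UN tangentially, so JN is at right angles to UN and since A1 is tangent to TR there, JT ⟂ TR, with radius 11.1, so the center J sits 11.1 in from both sides at J = (31.30, 20.70). That places the tangent points at N = (42.40, 20.70) on UN and T = (31.30, 31.80) on TR. Then |DN| = |N − D| = 47.18.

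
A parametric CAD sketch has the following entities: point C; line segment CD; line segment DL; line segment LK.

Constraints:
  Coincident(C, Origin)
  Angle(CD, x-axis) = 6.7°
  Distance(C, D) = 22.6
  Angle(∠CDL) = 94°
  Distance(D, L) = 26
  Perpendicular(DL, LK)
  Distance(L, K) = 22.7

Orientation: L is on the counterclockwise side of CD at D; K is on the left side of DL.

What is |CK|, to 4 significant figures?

27.58

∠CDL = 94.0°, so DL runs at 6.7° + (180° − 94.0°) = 92.70° from the x-axis; with |DL| = 26.0, L = D + 26.0·(cos 92.70°, sin 92.70°) = (21.22, 28.61). DL ⟂ LK; with |LK| = 22.7 on the left of DL, K = L + 22.7·(-0.9989, -0.04711) = (-1.454, 27.54). Then |CK| = |K − C| = 27.58.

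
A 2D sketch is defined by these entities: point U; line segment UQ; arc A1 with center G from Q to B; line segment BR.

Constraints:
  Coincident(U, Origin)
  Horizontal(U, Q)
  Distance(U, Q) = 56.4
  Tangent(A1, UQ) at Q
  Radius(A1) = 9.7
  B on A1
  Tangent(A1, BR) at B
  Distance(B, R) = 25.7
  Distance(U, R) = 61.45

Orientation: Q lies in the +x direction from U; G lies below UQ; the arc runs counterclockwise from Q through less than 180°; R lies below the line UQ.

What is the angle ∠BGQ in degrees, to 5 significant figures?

96.294°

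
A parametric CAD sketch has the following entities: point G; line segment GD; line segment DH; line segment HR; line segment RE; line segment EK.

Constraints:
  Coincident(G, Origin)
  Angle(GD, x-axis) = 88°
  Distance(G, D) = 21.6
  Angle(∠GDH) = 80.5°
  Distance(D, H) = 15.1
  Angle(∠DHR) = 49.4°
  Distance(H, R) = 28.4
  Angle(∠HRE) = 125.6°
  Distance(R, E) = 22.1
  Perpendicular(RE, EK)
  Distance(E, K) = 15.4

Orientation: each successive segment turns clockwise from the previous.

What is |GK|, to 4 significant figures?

32.44

G is at the origin; GD runs at 88.0° with length 21.6, so D = (0.7538, 21.59). ∠GDH = 80.5° gives DH at -11.50° from the x-axis; with |DH| = 15.1, H = (15.55, 18.58). ∠DHR = 49.4° gives HR at -142.1° from the x-axis; with |HR| = 28.4, R = (-6.859, 1.131). ∠HRE = 125.6° gives RE at 163.5° from the x-axis; with |RE| = 22.1, E = (-28.05, 7.407). The perpendicularity gives EK at right angles to RE, so EK runs at 73.50°; with |EK| = 15.4, K = (-23.68, 22.17). Then |GK| = |K − G| = 32.44.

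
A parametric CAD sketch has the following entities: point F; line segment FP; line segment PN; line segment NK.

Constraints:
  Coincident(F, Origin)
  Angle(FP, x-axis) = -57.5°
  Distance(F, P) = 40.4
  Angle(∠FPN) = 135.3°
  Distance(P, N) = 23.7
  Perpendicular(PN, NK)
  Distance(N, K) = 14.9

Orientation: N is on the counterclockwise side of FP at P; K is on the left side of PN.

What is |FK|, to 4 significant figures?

54.13

F is at the origin; FP runs at -57.5° with length 40.4, so P = 40.4·(cos -57.5°, sin -57.5°) = (21.71, -34.07). ∠FPN = 135.3°, so PN runs at -57.5° + (180° − 135.3°) = -12.80° from the x-axis; with |PN| = 23.7, N = P + 23.7·(cos -12.80°, sin -12.80°) = (44.82, -39.32). The perpendicularity gives NK at right angles to PN; with |NK| = 14.9 on the left of PN, K = N + 14.9·(0.2215, 0.9751) = (48.12, -24.79). Then |FK| = |K − F| = 54.13.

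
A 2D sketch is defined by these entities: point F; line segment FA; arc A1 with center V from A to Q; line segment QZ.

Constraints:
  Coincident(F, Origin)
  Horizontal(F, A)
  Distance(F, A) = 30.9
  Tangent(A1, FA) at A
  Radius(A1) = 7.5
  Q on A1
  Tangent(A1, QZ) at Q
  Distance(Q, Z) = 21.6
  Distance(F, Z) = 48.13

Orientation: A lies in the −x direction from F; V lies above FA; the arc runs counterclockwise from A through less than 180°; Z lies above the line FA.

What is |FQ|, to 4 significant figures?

27.78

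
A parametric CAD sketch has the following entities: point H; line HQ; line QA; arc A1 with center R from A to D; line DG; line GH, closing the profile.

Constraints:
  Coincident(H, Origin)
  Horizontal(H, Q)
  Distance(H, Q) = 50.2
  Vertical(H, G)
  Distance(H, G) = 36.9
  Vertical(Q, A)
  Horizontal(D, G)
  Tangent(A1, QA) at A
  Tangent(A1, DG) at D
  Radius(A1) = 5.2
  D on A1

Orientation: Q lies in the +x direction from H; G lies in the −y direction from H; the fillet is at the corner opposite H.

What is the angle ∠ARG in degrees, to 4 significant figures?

173.4°

H is at the origin; HQ is horizontal with |HQ| = 50.2 and Q on the +x side, so Q = (50.20, 0.000). H and G share the same x with |HG| = 36.9 and G on the −y side, so G = (0.000, -36.90). The virtual corner opposite H is at (50.20, -36.90). Since A1 is tangent to QA there, RA ⟂ QA and tangency of A1 to DG means the radius RD is perpendicular to DG, with radius 5.2, so the center R sits 5.2 in from both sides at R = (45.00, -31.70). That places the tangent points at A = (50.20, -31.70) on QA and D = (45.00, -36.90) on DG. Then cos ∠ARG = RA·RG / (|RA||RG|), giving 173.4°.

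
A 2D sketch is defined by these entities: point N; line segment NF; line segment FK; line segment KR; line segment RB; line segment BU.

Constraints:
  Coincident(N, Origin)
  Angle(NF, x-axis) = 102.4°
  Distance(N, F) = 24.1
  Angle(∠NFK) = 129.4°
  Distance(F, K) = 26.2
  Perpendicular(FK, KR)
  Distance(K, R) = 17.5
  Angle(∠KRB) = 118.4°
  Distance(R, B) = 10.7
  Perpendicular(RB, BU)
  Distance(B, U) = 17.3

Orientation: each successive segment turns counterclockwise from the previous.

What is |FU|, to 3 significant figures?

11.3

N is at the origin; NF runs at 102.4° with length 24.1, so F = (-5.18, 23.5). ∠NFK = 129.4° gives FK at 153° from the x-axis; with |FK| = 26.2, K = (-28.5, 35.4). The perpendicularity gives KR at right angles to FK, so KR runs at -117°; with |KR| = 17.5, R = (-36.5, 19.8). ∠KRB = 118.4° gives RB at -55.4° from the x-axis; with |RB| = 10.7, B = (-30.4, 11.0). The perpendicularity gives BU at right angles to RB, so BU runs at 34.6°; with |BU| = 17.3, U = (-16.1, 20.9). Then |FU| = |U − F| = 11.3.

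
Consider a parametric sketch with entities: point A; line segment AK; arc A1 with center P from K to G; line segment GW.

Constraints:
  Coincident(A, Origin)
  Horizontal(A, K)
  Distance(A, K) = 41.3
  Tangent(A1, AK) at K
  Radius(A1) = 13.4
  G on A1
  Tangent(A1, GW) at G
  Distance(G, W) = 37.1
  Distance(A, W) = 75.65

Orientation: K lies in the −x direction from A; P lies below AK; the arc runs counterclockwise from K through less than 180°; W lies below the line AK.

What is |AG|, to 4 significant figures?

56.08

Checks: |PG| = 13.40 ✓; ∠(PG, GW) = 90.00° ✓; |GW| = 37.10 ✓; |AW| = 75.65 ✓.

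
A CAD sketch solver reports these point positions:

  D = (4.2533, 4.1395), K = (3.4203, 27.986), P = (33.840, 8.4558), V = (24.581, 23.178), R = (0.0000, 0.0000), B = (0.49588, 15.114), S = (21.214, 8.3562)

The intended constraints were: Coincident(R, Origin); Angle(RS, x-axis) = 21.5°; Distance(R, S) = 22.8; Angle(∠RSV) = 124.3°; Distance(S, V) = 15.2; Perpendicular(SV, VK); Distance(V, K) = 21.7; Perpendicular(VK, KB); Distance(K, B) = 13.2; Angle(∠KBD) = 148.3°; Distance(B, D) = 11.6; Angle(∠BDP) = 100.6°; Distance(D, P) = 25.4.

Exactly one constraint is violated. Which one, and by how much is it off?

Distance(D, P) = 25.4 — off by 4.50.

R = (0.00, 0.00) ✓; RS at 21.50° ✓; |RS| = 22.80 ✓; ∠RSV = 124.3° ✓; |SV| = 15.20 ✓; ∠(SV, VK) = 90.00° ✓; |VK| = 21.70 ✓; ∠(VK, KB) = 90.00° ✓; |KB| = 13.20 ✓; ∠KBD = 148.3° ✓; |BD| = 11.60 ✓; ∠BDP = 100.6° ✓; |DP| = 29.90 ✗.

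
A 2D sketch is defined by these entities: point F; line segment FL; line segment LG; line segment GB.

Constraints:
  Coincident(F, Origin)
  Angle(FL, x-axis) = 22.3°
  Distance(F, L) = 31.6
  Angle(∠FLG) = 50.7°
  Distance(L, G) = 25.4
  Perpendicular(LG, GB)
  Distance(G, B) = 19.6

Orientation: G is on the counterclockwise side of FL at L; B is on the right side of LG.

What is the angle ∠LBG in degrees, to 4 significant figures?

52.34°

∠FLG = 50.7°, so LG runs at 22.3° + (180° − 50.7°) = 151.6° from the x-axis; with |LG| = 25.4, G = L + 25.4·(cos 151.6°, sin 151.6°) = (6.894, 24.07). The perpendicularity gives GB at right angles to LG; with |GB| = 19.6 on the right of LG, B = G + 19.6·(0.4756, 0.8796) = (16.22, 41.31). Then cos ∠LBG = BL·BG / (|BL||BG|), giving 52.34°.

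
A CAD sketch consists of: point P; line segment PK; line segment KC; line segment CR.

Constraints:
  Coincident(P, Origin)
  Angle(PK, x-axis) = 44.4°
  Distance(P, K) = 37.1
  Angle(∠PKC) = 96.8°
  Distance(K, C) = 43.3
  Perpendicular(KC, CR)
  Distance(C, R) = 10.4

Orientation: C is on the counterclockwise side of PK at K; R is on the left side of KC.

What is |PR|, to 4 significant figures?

54.53

∠PKC = 96.8°, so KC runs at 44.4° + (180° − 96.8°) = 127.6° from the x-axis; with |KC| = 43.3, C = K + 43.3·(cos 127.6°, sin 127.6°) = (0.08765, 60.26). KC ⟂ CR; with |CR| = 10.4 on the left of KC, R = C + 10.4·(-0.7923, -0.6101) = (-8.152, 53.92). Then |PR| = |R − P| = 54.53.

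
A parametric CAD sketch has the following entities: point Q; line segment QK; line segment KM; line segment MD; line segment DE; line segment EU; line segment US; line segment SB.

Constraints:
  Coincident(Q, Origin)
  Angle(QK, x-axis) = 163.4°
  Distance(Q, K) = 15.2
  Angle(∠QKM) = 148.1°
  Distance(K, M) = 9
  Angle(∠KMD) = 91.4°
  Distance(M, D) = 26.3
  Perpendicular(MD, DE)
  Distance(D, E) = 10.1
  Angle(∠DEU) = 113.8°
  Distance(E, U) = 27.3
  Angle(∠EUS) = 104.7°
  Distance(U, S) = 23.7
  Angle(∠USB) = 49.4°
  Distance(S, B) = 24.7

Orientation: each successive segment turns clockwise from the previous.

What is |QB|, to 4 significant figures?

19.00

Q is at the origin; QK runs at 163.4° with length 15.2, so K = (-14.57, 4.342). ∠QKM = 148.1° gives KM at 131.5° from the x-axis; with |KM| = 9.0, M = (-20.53, 11.08). ∠KMD = 91.4° gives MD at 42.90° from the x-axis; with |MD| = 26.3, D = (-1.264, 28.99). The perpendicularity gives DE at right angles to MD, so DE runs at -47.10°; with |DE| = 10.1, E = (5.611, 21.59). ∠DEU = 113.8° gives EU at -113.3° from the x-axis; with |EU| = 27.3, U = (-5.187, -3.486). ∠EUS = 104.7° gives US at 171.4° from the x-axis; with |US| = 23.7, S = (-28.62, 0.05774). ∠USB = 49.4° gives SB at 40.80° from the x-axis; with |SB| = 24.7, B = (-9.923, 16.20). Then |QB| = |B − Q| = 19.00.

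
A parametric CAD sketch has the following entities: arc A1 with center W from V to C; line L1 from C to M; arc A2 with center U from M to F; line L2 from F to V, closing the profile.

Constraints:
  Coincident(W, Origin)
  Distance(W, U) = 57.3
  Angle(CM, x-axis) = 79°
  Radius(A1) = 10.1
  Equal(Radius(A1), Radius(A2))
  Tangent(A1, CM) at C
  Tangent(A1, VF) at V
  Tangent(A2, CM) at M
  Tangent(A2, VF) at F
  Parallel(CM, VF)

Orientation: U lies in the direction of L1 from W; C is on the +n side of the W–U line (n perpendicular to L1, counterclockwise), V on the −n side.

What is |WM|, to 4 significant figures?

58.18

The slot axis is L1's direction at 79.0°, so u = (cos 79.0°, sin 79.0°) = (0.1908, 0.9816) and n = (−sin 79.0°, cos 79.0°) = (-0.9816, 0.1908). W is at the origin and U lies 57.3 along u from W, so U = 57.3·u = (10.93, 56.25). Tangency of A1 to both parallel lines with radius 10.1 puts C and V at W ± 10.1·n: C = (-9.914, 1.927), V = (9.914, -1.927). Equal radii place M and F the same way about U: M = U + 10.1·n = (1.019, 58.17), F = U − 10.1·n = (20.85, 54.32). Then |WM| = |M − W| = 58.18.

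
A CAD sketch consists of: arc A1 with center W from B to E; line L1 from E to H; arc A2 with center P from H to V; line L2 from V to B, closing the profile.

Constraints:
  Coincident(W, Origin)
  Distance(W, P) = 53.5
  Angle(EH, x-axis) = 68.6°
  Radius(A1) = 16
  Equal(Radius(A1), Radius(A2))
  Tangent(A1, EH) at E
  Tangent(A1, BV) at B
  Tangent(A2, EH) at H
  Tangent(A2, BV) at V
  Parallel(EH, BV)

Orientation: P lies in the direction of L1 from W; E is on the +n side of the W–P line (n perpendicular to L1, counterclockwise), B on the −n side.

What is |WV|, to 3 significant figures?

55.8

Tangency of A1 to both parallel lines with radius 16.0 puts E and B at W ± 16.0·n: E = (-14.9, 5.84), B = (14.9, -5.84). Equal radii place H and V the same way about P: H = P + 16.0·n = (4.62, 55.6), V = P − 16.0·n = (34.4, 44.0). Then |WV| = |V − W| = 55.8.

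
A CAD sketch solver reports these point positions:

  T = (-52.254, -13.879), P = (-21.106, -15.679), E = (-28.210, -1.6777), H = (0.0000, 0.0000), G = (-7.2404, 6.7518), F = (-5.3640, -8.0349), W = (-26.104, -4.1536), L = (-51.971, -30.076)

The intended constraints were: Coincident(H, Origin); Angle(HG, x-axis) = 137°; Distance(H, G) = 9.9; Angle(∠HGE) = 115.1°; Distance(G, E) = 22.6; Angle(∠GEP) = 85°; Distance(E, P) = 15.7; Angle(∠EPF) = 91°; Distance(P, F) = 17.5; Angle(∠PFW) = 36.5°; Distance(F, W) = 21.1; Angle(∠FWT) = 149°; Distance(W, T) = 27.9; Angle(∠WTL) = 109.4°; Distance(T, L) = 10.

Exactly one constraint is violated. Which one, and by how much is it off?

Distance(T, L) = 10 — off by 6.20.

H = (0.00, 0.00) ✓; HG at 137.0° ✓; |HG| = 9.900 ✓; ∠HGE = 115.1° ✓; |GE| = 22.60 ✓; ∠GEP = 85.00° ✓; |EP| = 15.70 ✓; ∠EPF = 91.00° ✓; |PF| = 17.50 ✓; ∠PFW = 36.50° ✓; |FW| = 21.10 ✓; ∠FWT = 149.0° ✓; |WT| = 27.90 ✓; ∠WTL = 109.4° ✓; |TL| = 16.20 ✗.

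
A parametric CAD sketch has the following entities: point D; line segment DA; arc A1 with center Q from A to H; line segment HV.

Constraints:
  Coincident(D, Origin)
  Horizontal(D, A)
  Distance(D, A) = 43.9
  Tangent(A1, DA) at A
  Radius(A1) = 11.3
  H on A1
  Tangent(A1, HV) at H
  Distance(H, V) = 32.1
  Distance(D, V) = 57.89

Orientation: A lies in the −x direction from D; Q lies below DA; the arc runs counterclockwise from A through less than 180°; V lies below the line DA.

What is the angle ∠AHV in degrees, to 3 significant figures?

119°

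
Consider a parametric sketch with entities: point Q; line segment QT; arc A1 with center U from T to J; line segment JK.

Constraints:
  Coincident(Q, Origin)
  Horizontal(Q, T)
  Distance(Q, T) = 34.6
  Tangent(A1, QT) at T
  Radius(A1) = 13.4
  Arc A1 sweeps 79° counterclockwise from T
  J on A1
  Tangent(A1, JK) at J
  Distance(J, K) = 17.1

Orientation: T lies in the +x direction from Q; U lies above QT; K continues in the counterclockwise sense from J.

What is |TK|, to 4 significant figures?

32.14

On A1, T sits at bearing -90° from U; a 79° counterclockwise sweep puts J at bearing -11°, so J = U + 13.4·(cos -11°, sin -11°) = (47.75, 10.84). The tangent condition forces UJ to be normal to JK, so JK runs along (−sin -11°, cos -11°); with |JK| = 17.1, K = (51.02, 27.63). Then |TK| = |K − T| = 32.14.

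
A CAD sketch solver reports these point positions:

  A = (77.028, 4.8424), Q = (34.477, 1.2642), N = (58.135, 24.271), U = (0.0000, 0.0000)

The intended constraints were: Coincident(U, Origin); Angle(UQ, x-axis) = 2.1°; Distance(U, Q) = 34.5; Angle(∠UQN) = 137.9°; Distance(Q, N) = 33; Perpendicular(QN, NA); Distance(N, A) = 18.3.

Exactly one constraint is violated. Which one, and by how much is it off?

Distance(N, A) = 18.3 — off by 8.80.

U = (0.00, 0.00) ✓; UQ at 2.100° ✓; |UQ| = 34.50 ✓; ∠UQN = 137.9° ✓; |QN| = 33.00 ✓; ∠(QN, NA) = 90.00° ✓; |NA| = 27.10 ✗.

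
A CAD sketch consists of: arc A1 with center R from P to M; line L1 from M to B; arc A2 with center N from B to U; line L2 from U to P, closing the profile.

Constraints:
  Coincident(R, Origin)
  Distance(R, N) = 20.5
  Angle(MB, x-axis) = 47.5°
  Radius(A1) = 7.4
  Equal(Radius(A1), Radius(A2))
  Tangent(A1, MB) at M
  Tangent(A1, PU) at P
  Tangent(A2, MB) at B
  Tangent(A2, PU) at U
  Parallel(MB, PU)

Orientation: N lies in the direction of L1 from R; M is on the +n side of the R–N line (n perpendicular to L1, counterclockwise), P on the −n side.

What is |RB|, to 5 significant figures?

21.795

The slot axis is L1's direction at 47.5°, so u = (cos 47.5°, sin 47.5°) = (0.67559, 0.73728) and n = (−sin 47.5°, cos 47.5°) = (-0.73728, 0.67559). R is at the origin and N lies 20.5 along u from R, so N = 20.5·u = (13.850, 15.114). Tangency of A1 to both parallel lines with radius 7.4 puts M and P at R ± 7.4·n: M = (-5.4559, 4.9994), P = (5.4559, -4.9994). Equal radii place B and U the same way about N: B = N + 7.4·n = (8.3937, 20.114), U = N − 7.4·n = (19.305, 10.115). Then |RB| = |B − R| = 21.795.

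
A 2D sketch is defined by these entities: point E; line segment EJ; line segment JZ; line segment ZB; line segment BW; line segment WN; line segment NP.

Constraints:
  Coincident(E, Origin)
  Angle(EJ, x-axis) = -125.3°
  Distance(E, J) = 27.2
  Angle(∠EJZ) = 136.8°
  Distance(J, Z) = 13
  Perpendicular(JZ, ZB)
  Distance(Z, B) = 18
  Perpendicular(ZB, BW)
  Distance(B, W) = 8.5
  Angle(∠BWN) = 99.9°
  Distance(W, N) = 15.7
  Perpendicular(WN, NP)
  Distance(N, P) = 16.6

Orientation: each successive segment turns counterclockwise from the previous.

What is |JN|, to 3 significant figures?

3.11

ZB is perpendicular to BW, so BW runs at 97.9°; with |BW| = 8.5, W = (2.73, -24.2). ∠BWN = 99.9° gives WN at 178° from the x-axis; with |WN| = 15.7, N = (-13.0, -23.6). Then |JN| = |N − J| = 3.11.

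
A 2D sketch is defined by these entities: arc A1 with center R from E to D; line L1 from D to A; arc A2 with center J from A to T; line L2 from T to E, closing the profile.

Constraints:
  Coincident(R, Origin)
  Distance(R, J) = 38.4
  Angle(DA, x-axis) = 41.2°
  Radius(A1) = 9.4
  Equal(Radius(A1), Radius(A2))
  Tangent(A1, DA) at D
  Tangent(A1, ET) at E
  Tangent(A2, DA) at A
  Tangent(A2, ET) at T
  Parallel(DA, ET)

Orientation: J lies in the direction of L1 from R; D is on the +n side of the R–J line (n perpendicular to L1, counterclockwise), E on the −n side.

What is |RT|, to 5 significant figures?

39.534

Tangency of A1 to both parallel lines with radius 9.4 puts D and E at R ± 9.4·n: D = (-6.1917, 7.0727), E = (6.1917, -7.0727). Equal radii place A and T the same way about J: A = J + 9.4·n = (22.701, 32.366), T = J − 9.4·n = (35.084, 18.221). Then |RT| = |T − R| = 39.534.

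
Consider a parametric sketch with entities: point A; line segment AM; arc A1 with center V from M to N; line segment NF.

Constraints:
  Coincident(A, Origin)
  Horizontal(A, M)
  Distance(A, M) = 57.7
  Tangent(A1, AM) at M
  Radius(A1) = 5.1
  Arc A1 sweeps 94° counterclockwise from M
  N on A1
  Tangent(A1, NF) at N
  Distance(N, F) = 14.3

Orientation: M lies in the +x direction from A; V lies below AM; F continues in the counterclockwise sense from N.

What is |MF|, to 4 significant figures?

20.14

A is at the origin; A and M share the same y with |AM| = 57.7 and M on the +x side, so M = (57.70, 0.000). Tangency of A1 to AM means the radius VM is perpendicular to AM, so V = M + (0, -5.1) = (57.70, -5.100). On A1, M sits at bearing 90° from V; a 94° counterclockwise sweep puts N at bearing 184°, so N = V + 5.1·(cos 184°, sin 184°) = (52.61, -5.456). The tangent condition forces VN to be normal to NF, so NF runs along (−sin 184°, cos 184°); with |NF| = 14.3, F = (53.61, -19.72). Then |MF| = |F − M| = 20.14.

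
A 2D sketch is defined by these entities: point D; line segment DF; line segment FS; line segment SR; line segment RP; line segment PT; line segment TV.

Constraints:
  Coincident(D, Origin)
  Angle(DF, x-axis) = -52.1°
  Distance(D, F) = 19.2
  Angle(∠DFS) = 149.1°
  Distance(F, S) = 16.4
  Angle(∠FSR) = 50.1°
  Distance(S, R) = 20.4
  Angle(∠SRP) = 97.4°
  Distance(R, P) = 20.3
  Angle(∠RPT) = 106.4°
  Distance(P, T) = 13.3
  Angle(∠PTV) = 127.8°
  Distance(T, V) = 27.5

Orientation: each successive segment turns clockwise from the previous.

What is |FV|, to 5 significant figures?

23.865

D is at the origin; DF runs at -52.1° with length 19.2, so F = (11.794, -15.150). ∠DFS = 149.1° gives FS at -83.000° from the x-axis; with |FS| = 16.4, S = (13.793, -31.428). ∠FSR = 50.1° gives SR at 147.10° from the x-axis; with |SR| = 20.4, R = (-3.3353, -20.347). ∠SRP = 97.4° gives RP at 64.500° from the x-axis; with |RP| = 20.3, P = (5.4041, -2.0249). ∠RPT = 106.4° gives PT at -9.1000° from the x-axis; with |PT| = 13.3, T = (18.537, -4.1284). ∠PTV = 127.8° gives TV at -61.300° from the x-axis; with |TV| = 27.5, V = (31.743, -28.250). Then |FV| = |V − F| = 23.865.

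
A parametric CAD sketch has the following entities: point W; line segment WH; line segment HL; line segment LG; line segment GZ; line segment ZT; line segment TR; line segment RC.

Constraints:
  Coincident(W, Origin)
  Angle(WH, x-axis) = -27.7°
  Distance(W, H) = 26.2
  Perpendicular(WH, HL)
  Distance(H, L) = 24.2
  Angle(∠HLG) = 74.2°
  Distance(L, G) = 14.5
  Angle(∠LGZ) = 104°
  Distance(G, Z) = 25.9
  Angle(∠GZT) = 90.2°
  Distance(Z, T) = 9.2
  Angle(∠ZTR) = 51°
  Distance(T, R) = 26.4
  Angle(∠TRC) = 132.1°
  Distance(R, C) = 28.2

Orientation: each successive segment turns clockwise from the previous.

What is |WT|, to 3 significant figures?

22.9

W is at the origin; WH runs at -27.7° with length 26.2, so H = (23.2, -12.2). WH ⟂ HL, so HL runs at -118°; with |HL| = 24.2, L = (11.9, -33.6). ∠HLG = 74.2° gives LG at 136° from the x-axis; with |LG| = 14.5, G = (1.43, -23.6). ∠LGZ = 104.0° gives GZ at 60.5° from the x-axis; with |GZ| = 25.9, Z = (14.2, -1.08). ∠GZT = 90.2° gives ZT at -29.3° from the x-axis; with |ZT| = 9.2, T = (22.2, -5.58). Then |WT| = |T − W| = 22.9.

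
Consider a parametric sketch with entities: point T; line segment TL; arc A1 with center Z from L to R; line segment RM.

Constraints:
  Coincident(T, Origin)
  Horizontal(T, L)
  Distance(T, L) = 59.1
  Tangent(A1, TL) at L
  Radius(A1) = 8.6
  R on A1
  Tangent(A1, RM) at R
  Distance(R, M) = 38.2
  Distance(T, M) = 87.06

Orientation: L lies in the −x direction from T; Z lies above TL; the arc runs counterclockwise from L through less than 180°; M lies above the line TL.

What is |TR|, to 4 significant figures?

53.95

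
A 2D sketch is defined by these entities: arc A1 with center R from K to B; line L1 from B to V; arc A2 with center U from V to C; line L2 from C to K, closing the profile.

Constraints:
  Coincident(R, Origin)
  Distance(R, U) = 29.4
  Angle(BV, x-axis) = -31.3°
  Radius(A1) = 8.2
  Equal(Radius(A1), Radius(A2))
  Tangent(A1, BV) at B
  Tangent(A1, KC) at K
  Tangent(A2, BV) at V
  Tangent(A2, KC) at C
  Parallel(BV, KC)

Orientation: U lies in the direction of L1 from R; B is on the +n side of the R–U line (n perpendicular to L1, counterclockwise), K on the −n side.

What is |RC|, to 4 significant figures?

30.52

The slot axis is L1's direction at -31.3°, so u = (cos -31.3°, sin -31.3°) = (0.8545, -0.5195) and n = (−sin -31.3°, cos -31.3°) = (0.5195, 0.8545). R is at the origin and U lies 29.4 along u from R, so U = 29.4·u = (25.12, -15.27). Tangency of A1 to both parallel lines with radius 8.2 puts B and K at R ± 8.2·n: B = (4.260, 7.007), K = (-4.260, -7.007). Equal radii place V and C the same way about U: V = U + 8.2·n = (29.38, -8.267), C = U − 8.2·n = (20.86, -22.28). Then |RC| = |C − R| = 30.52.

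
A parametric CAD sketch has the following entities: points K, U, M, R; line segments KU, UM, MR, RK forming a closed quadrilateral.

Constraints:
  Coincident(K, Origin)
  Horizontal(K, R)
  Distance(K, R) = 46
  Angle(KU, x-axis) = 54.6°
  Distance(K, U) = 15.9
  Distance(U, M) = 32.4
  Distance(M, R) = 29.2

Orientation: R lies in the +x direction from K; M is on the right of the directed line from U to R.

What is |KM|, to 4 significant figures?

27.74

Checks: |UM| = 32.40 ✓; |MR| = 29.20 ✓.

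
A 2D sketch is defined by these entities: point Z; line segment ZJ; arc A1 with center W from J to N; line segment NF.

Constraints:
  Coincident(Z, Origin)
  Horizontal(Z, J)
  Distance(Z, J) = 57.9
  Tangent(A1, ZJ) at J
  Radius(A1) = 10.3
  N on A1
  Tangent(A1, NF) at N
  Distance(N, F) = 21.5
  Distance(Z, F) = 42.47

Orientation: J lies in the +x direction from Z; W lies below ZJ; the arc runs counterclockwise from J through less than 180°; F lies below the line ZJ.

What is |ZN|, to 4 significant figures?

49.84

Checks: |WN| = 10.30 ✓; ∠(WN, NF) = 90.00° ✓; |NF| = 21.50 ✓; |ZF| = 42.47 ✓.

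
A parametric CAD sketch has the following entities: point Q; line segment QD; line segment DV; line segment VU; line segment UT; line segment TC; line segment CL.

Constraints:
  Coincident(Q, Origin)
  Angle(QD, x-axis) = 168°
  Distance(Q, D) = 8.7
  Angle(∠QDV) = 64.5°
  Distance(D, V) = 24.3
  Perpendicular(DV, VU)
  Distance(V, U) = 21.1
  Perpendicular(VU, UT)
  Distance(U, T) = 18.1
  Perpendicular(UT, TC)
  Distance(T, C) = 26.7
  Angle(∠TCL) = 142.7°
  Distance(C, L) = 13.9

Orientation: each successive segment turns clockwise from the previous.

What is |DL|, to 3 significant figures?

22.2

UT ⟂ TC, so TC runs at 142°; with |TC| = 26.7, C = (-9.18, 10.1). ∠TCL = 142.7° gives CL at 105° from the x-axis; with |CL| = 13.9, L = (-12.8, 23.6). Then |DL| = |L − D| = 22.2.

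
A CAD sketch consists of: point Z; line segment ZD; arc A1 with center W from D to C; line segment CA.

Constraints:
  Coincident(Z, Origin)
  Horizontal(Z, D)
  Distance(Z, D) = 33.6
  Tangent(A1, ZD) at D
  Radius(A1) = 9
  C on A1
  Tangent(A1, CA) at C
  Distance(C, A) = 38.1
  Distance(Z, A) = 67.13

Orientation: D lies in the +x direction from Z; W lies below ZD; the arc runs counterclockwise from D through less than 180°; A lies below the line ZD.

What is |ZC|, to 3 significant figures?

30.3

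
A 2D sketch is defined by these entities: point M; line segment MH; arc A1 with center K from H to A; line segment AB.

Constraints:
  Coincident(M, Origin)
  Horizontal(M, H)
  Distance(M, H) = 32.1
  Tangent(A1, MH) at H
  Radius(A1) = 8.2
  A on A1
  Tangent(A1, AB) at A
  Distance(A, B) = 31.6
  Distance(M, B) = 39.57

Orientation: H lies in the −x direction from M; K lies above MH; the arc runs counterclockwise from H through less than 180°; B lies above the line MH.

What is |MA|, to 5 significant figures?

24.934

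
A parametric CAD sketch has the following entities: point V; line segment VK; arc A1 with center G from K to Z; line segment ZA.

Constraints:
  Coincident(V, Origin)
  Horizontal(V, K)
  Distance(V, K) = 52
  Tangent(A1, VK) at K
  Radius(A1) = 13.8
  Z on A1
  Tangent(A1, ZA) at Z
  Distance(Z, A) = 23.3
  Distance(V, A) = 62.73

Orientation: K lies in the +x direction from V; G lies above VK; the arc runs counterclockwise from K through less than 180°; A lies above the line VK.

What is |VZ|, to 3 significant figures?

66.6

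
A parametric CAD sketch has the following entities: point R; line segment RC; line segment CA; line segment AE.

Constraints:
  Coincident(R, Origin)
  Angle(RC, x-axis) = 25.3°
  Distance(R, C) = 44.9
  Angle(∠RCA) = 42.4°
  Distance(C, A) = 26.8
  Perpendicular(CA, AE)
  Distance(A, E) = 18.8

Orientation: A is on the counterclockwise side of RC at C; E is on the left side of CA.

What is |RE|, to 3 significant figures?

13.1

∠RCA = 42.4°, so CA runs at 25.3° + (180° − 42.4°) = 163° from the x-axis; with |CA| = 26.8, A = C + 26.8·(cos 163°, sin 163°) = (15.0, 27.1). CA is perpendicular to AE; with |AE| = 18.8 on the left of CA, E = A + 18.8·(-0.294, -0.956) = (9.45, 9.10). Then |RE| = |E − R| = 13.1.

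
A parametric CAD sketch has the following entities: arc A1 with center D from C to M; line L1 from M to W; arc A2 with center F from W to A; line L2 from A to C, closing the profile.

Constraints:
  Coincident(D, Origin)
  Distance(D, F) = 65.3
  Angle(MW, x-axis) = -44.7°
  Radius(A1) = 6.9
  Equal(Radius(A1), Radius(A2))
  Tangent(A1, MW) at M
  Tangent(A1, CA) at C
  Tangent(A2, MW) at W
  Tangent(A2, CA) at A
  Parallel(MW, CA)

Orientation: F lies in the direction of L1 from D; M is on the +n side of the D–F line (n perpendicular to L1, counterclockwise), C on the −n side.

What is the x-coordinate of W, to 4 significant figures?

51.27

Tangency of A1 to both parallel lines with radius 6.9 puts M and C at D ± 6.9·n: M = (4.853, 4.905), C = (-4.853, -4.905). Equal radii place W and A the same way about F: W = F + 6.9·n = (51.27, -41.03), A = F − 6.9·n = (41.56, -50.84). So W.x = 51.27.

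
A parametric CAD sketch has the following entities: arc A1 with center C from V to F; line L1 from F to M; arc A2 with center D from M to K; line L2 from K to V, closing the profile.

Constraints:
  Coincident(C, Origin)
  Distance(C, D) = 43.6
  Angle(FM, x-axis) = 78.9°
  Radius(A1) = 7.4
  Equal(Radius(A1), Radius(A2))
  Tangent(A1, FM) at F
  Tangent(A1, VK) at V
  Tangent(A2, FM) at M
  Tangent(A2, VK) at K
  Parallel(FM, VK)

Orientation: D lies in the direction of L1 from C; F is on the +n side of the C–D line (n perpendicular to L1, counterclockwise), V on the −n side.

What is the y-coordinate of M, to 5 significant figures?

44.209

Tangency of A1 to both parallel lines with radius 7.4 puts F and V at C ± 7.4·n: F = (-7.2616, 1.4247), V = (7.2616, -1.4247). Equal radii place M and K the same way about D: M = D + 7.4·n = (1.1324, 44.209), K = D − 7.4·n = (15.656, 41.360). So M.y = 44.209.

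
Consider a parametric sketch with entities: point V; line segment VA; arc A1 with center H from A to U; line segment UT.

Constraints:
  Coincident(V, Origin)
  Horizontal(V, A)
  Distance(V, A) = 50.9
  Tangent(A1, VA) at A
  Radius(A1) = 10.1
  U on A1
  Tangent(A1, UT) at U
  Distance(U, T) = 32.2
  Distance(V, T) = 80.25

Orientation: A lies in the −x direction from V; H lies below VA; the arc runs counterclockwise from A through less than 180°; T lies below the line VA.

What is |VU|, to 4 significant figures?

60.79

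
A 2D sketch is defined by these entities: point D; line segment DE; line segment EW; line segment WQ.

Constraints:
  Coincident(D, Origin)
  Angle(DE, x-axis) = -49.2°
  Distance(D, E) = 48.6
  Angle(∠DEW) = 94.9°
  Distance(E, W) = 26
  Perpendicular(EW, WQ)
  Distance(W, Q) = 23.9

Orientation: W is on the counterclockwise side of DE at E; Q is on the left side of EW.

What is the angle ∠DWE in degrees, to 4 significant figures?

58.09°

D is at the origin; DE runs at -49.2° with length 48.6, so E = 48.6·(cos -49.2°, sin -49.2°) = (31.76, -36.79). ∠DEW = 94.9°, so EW runs at -49.2° + (180° − 94.9°) = 35.90° from the x-axis; with |EW| = 26.0, W = E + 26.0·(cos 35.90°, sin 35.90°) = (52.82, -21.54). Then cos ∠DWE = WD·WE / (|WD||WE|), giving 58.09°.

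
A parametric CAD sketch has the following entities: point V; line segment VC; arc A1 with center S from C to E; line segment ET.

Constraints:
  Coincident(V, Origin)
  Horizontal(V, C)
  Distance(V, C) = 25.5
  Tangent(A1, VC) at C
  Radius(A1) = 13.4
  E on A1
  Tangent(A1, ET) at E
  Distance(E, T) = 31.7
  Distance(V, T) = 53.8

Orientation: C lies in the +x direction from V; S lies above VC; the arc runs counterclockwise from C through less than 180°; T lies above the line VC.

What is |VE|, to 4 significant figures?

42.19

Checks: ∠(SC, CV) = 90.00° ✓; |SE| = 13.40 ✓; ∠(SE, ET) = 90.00° ✓; |ET| = 31.70 ✓; |VT| = 53.80 ✓.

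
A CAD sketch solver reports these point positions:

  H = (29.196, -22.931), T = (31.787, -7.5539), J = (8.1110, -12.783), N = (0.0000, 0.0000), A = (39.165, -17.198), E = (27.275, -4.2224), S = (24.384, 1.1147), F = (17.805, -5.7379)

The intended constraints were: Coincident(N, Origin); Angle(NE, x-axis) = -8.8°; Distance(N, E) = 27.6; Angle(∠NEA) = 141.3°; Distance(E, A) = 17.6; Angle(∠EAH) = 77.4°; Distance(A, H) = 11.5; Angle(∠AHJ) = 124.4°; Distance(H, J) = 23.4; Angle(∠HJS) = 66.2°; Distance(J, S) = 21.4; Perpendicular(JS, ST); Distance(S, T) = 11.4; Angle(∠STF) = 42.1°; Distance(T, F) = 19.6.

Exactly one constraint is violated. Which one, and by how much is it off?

Distance(T, F) = 19.6 — off by 5.50.

N = (0.00, 0.00) ✓; NE at -8.800° ✓; |NE| = 27.60 ✓; ∠NEA = 141.3° ✓; |EA| = 17.60 ✓; ∠EAH = 77.40° ✓; |AH| = 11.50 ✓; ∠AHJ = 124.4° ✓; |HJ| = 23.40 ✓; ∠HJS = 66.20° ✓; |JS| = 21.40 ✓; ∠(JS, ST) = 90.00° ✓; |ST| = 11.40 ✓; ∠STF = 42.10° ✓; |TF| = 14.10 ✗.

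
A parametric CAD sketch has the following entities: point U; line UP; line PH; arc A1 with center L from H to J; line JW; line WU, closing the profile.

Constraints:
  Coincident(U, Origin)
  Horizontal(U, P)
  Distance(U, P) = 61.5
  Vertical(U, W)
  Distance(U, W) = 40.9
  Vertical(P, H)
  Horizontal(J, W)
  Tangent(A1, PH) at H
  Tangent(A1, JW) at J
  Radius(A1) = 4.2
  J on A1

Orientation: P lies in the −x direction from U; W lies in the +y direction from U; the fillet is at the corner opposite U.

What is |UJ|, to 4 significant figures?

70.40

U is at the origin; U and P share the same y with |UP| = 61.5 and P on the −x side, so P = (-61.50, 0.000). U and W share the same x with |UW| = 40.9 and W on the +y side, so W = (0.000, 40.90). The virtual corner opposite U is at (-61.50, 40.90). A1 meets PH tangentially, so LH is at right angles to PH and the tangent condition forces LJ to be normal to JW, with radius 4.2, so the center L sits 4.2 in from both sides at L = (-57.30, 36.70). That places the tangent points at H = (-61.50, 36.70) on PH and J = (-57.30, 40.90) on JW. Then |UJ| = |J − U| = 70.40.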